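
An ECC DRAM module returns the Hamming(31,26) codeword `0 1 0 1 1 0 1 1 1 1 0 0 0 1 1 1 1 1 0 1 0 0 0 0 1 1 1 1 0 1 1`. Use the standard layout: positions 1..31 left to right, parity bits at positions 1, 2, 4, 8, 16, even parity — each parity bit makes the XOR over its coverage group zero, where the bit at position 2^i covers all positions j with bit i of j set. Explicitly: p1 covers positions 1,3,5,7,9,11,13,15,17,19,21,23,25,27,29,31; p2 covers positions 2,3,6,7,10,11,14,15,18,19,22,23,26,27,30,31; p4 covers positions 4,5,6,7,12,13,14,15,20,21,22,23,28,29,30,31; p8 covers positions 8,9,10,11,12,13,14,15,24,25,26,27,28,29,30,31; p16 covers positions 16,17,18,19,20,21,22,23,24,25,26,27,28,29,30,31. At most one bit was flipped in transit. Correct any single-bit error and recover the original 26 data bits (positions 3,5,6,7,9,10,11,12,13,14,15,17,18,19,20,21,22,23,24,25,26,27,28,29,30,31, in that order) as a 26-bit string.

s1: b1⊕b3⊕b5⊕b7⊕b9⊕b11⊕b13⊕b15⊕b17⊕b19⊕b21⊕b23⊕b25⊕b27⊕b29⊕b31 = 0⊕0⊕1⊕1⊕1⊕0⊕0⊕1⊕1⊕0⊕0⊕0⊕1⊕1⊕0⊕1 = 0
s2: b2⊕b3⊕b6⊕b7⊕b10⊕b11⊕b14⊕b15⊕b18⊕b19⊕b22⊕b23⊕b26⊕b27⊕b30⊕b31 = 1⊕0⊕0⊕1⊕1⊕0⊕1⊕1⊕1⊕0⊕0⊕0⊕1⊕1⊕1⊕1 = 0
s4: b4⊕b5⊕b6⊕b7⊕b12⊕b13⊕b14⊕b15⊕b20⊕b21⊕b22⊕b23⊕b28⊕b29⊕b30⊕b31 = 1⊕1⊕0⊕1⊕0⊕0⊕1⊕1⊕1⊕0⊕0⊕0⊕1⊕0⊕1⊕1 = 1
s8: b8⊕b9⊕b10⊕b11⊕b12⊕b13⊕b14⊕b15⊕b24⊕b25⊕b26⊕b27⊕b28⊕b29⊕b30⊕b31 = 1⊕1⊕1⊕0⊕0⊕0⊕1⊕1⊕0⊕1⊕1⊕1⊕1⊕0⊕1⊕1 = 1
s16: b16⊕b17⊕b18⊕b19⊕b20⊕b21⊕b22⊕b23⊕b24⊕b25⊕b26⊕b27⊕b28⊕b29⊕b30⊕b31 = 1⊕1⊕1⊕0⊕1⊕0⊕0⊕0⊕0⊕1⊕1⊕1⊕1⊕0⊕1⊕1 = 0
Syndrome (s16...s1) = 01100 → position 12.
Flip bit 12: corrected codeword = 0101101111010111110100001111011
Data bits at positions 3,5,6,7,9,10,11,12,13,14,15,17,18,19,20,21,22,23,24,25,26,27,28,29,30,31: 01011101011110100001111011

01011101011110100001111011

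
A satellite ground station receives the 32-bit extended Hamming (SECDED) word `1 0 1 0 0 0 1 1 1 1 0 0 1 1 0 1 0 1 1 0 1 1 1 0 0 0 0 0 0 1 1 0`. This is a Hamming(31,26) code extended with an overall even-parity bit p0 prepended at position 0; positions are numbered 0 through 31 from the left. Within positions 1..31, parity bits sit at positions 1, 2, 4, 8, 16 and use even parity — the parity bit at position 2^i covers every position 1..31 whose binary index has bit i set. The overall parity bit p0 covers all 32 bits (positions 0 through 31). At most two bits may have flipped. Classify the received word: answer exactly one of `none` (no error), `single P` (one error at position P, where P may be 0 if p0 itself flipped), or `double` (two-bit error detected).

s1: b1⊕b3⊕b5⊕b7⊕b9⊕b11⊕b13⊕b15⊕b17⊕b19⊕b21⊕b23⊕b25⊕b27⊕b29⊕b31 = 0⊕0⊕0⊕1⊕1⊕0⊕1⊕1⊕1⊕0⊕1⊕0⊕0⊕0⊕1⊕0 = 1
s2: b2⊕b3⊕b6⊕b7⊕b10⊕b11⊕b14⊕b15⊕b18⊕b19⊕b22⊕b23⊕b26⊕b27⊕b30⊕b31 = 1⊕0⊕1⊕1⊕0⊕0⊕0⊕1⊕1⊕0⊕1⊕0⊕0⊕0⊕1⊕0 = 1
s4: b4⊕b5⊕b6⊕b7⊕b12⊕b13⊕b14⊕b15⊕b20⊕b21⊕b22⊕b23⊕b28⊕b29⊕b30⊕b31 = 0⊕0⊕1⊕1⊕1⊕1⊕0⊕1⊕1⊕1⊕1⊕0⊕0⊕1⊕1⊕0 = 0
s8: b8⊕b9⊕b10⊕b11⊕b12⊕b13⊕b14⊕b15⊕b24⊕b25⊕b26⊕b27⊕b28⊕b29⊕b30⊕b31 = 1⊕1⊕0⊕0⊕1⊕1⊕0⊕1⊕0⊕0⊕0⊕0⊕0⊕1⊕1⊕0 = 1
s16: b16⊕b17⊕b18⊕b19⊕b20⊕b21⊕b22⊕b23⊕b24⊕b25⊕b26⊕b27⊕b28⊕b29⊕b30⊕b31 = 0⊕1⊕1⊕0⊕1⊕1⊕1⊕0⊕0⊕0⊕0⊕0⊕0⊕1⊕1⊕0 = 1
Syndrome (s16...s1) = 11011 → position 27.
Overall parity (XOR of all 32 bits, including p0): 1⊕0⊕1⊕0⊕0⊕0⊕1⊕1⊕1⊕1⊕0⊕0⊕1⊕1⊕0⊕1⊕0⊕1⊕1⊕0⊕1⊕1⊕1⊕0⊕0⊕0⊕0⊕0⊕0⊕1⊕1⊕0 = 0
Overall=0, syndrome position=27 → double-bit error detected (uncorrectable).

double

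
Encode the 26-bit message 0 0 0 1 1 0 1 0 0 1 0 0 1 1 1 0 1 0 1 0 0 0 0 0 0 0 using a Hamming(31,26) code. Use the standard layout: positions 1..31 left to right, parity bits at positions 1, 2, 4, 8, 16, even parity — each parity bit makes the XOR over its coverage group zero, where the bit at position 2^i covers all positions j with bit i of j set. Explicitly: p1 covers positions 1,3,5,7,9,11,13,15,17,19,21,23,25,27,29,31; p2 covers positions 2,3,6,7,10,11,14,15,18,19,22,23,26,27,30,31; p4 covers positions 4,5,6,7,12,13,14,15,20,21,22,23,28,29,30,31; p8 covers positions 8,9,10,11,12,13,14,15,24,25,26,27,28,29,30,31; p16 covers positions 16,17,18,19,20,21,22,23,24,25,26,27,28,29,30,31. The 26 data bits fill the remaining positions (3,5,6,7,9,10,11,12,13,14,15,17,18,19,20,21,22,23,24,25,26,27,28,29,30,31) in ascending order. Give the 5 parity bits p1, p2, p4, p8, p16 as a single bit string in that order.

00001

Place data bits at non-power-of-two positions: b3=0, b5=0, b6=0, b7=1, b9=1, b10=0, b11=1, b12=0, b13=0, b14=1, b15=0, b17=0, b18=1, b19=1, b20=1, b21=0, b22=1, b23=0, b24=1, b25=0, b26=0, b27=0, b28=0, b29=0, b30=0, b31=0.
p1 = XOR of data positions {3,5,7,9,11,13,15,17,19,21,23,25,27,29,31} = 0⊕0⊕1⊕1⊕1⊕0⊕0⊕0⊕1⊕0⊕0⊕0⊕0⊕0⊕0 = 0
p2 = XOR of data positions {3,6,7,10,11,14,15,18,19,22,23,26,27,30,31} = 0⊕0⊕1⊕0⊕1⊕1⊕0⊕1⊕1⊕1⊕0⊕0⊕0⊕0⊕0 = 0
p4 = XOR of data positions {5,6,7,12,13,14,15,20,21,22,23,28,29,30,31} = 0⊕0⊕1⊕0⊕0⊕1⊕0⊕1⊕0⊕1⊕0⊕0⊕0⊕0⊕0 = 0
p8 = XOR of data positions {9,10,11,12,13,14,15,24,25,26,27,28,29,30,31} = 1⊕0⊕1⊕0⊕0⊕1⊕0⊕1⊕0⊕0⊕0⊕0⊕0⊕0⊕0 = 0
p16 = XOR of data positions {17,18,19,20,21,22,23,24,25,26,27,28,29,30,31} = 0⊕1⊕1⊕1⊕0⊕1⊕0⊕1⊕0⊕0⊕0⊕0⊕0⊕0⊕0 = 1
Parity bits p1,p2,p4,p8,p16 = 00001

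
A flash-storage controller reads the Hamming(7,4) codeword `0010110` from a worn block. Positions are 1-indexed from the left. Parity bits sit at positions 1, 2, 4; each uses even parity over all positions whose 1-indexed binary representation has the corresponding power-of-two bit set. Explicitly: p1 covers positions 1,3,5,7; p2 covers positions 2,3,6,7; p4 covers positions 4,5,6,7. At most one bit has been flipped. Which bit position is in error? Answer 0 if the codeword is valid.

0

s1: b1⊕b3⊕b5⊕b7 = 0⊕1⊕1⊕0 = 0
s2: b2⊕b3⊕b6⊕b7 = 0⊕1⊕1⊕0 = 0
s4: b4⊕b5⊕b6⊕b7 = 0⊕1⊕1⊕0 = 0
Syndrome (s4...s1) = 000 → position 0 (no error).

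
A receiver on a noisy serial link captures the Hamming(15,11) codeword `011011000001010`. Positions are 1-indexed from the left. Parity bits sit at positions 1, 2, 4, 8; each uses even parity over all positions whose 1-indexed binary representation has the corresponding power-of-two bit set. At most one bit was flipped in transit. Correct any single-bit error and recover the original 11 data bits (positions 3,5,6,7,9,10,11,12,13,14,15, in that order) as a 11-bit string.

11100001010

s1: b1⊕b3⊕b5⊕b7⊕b9⊕b11⊕b13⊕b15 = 0⊕1⊕1⊕0⊕0⊕0⊕0⊕0 = 0
s2: b2⊕b3⊕b6⊕b7⊕b10⊕b11⊕b14⊕b15 = 1⊕1⊕1⊕0⊕0⊕0⊕1⊕0 = 0
s4: b4⊕b5⊕b6⊕b7⊕b12⊕b13⊕b14⊕b15 = 0⊕1⊕1⊕0⊕1⊕0⊕1⊕0 = 0
s8: b8⊕b9⊕b10⊕b11⊕b12⊕b13⊕b14⊕b15 = 0⊕0⊕0⊕0⊕1⊕0⊕1⊕0 = 0
Syndrome (s8...s1) = 0000 → position 0 (no error).
No correction needed.
Data bits at positions 3,5,6,7,9,10,11,12,13,14,15: 11100001010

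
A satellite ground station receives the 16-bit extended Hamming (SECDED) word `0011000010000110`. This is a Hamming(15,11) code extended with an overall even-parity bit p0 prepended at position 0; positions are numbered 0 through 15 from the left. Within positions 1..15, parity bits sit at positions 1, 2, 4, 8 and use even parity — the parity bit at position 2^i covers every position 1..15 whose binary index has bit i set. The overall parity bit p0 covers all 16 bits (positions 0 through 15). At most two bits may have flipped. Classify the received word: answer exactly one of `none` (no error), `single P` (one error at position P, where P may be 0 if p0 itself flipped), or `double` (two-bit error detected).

single 10

s1: b1⊕b3⊕b5⊕b7⊕b9⊕b11⊕b13⊕b15 = 0⊕1⊕0⊕0⊕0⊕0⊕1⊕0 = 0
s2: b2⊕b3⊕b6⊕b7⊕b10⊕b11⊕b14⊕b15 = 1⊕1⊕0⊕0⊕0⊕0⊕1⊕0 = 1
s4: b4⊕b5⊕b6⊕b7⊕b12⊕b13⊕b14⊕b15 = 0⊕0⊕0⊕0⊕0⊕1⊕1⊕0 = 0
s8: b8⊕b9⊕b10⊕b11⊕b12⊕b13⊕b14⊕b15 = 1⊕0⊕0⊕0⊕0⊕1⊕1⊕0 = 1
Syndrome (s8...s1) = 1010 → position 10.
Overall parity (XOR of all 16 bits, including p0): 0⊕0⊕1⊕1⊕0⊕0⊕0⊕0⊕1⊕0⊕0⊕0⊕0⊕1⊕1⊕0 = 1
Overall=1, syndrome position=10 → single-bit error at position 10.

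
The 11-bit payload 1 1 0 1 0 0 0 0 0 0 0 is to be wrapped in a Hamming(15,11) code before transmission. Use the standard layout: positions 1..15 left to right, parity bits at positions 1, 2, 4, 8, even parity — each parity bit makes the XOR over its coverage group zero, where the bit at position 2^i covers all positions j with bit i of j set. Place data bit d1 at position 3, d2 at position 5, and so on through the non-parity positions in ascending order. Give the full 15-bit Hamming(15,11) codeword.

101010100000000

Place data bits at non-power-of-two positions: b3=1, b5=1, b6=0, b7=1, b9=0, b10=0, b11=0, b12=0, b13=0, b14=0, b15=0.
p1 = XOR of data positions {3,5,7,9,11,13,15} = 1⊕1⊕1⊕0⊕0⊕0⊕0 = 1
p2 = XOR of data positions {3,6,7,10,11,14,15} = 1⊕0⊕1⊕0⊕0⊕0⊕0 = 0
p4 = XOR of data positions {5,6,7,12,13,14,15} = 1⊕0⊕1⊕0⊕0⊕0⊕0 = 0
p8 = XOR of data positions {9,10,11,12,13,14,15} = 0⊕0⊕0⊕0⊕0⊕0⊕0 = 0
Codeword b1..b15 = 101010100000000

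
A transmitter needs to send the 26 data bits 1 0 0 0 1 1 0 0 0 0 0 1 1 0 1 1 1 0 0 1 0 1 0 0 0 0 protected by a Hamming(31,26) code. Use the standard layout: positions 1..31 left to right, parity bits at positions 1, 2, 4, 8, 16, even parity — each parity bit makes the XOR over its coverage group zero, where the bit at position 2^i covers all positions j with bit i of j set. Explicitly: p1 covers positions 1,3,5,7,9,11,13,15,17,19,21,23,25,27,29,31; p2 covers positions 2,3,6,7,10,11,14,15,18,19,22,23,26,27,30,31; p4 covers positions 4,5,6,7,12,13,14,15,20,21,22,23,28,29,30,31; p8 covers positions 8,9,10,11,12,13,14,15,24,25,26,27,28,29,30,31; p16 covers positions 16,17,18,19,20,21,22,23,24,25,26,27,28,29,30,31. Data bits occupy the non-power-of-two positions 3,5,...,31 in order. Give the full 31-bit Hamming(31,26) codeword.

0111000011000001110111001010000

Place data bits at non-power-of-two positions: b3=1, b5=0, b6=0, b7=0, b9=1, b10=1, b11=0, b12=0, b13=0, b14=0, b15=0, b17=1, b18=1, b19=0, b20=1, b21=1, b22=1, b23=0, b24=0, b25=1, b26=0, b27=1, b28=0, b29=0, b30=0, b31=0.
p1 = XOR of data positions {3,5,7,9,11,13,15,17,19,21,23,25,27,29,31} = 1⊕0⊕0⊕1⊕0⊕0⊕0⊕1⊕0⊕1⊕0⊕1⊕1⊕0⊕0 = 0
p2 = XOR of data positions {3,6,7,10,11,14,15,18,19,22,23,26,27,30,31} = 1⊕0⊕0⊕1⊕0⊕0⊕0⊕1⊕0⊕1⊕0⊕0⊕1⊕0⊕0 = 1
p4 = XOR of data positions {5,6,7,12,13,14,15,20,21,22,23,28,29,30,31} = 0⊕0⊕0⊕0⊕0⊕0⊕0⊕1⊕1⊕1⊕0⊕0⊕0⊕0⊕0 = 1
p8 = XOR of data positions {9,10,11,12,13,14,15,24,25,26,27,28,29,30,31} = 1⊕1⊕0⊕0⊕0⊕0⊕0⊕0⊕1⊕0⊕1⊕0⊕0⊕0⊕0 = 0
p16 = XOR of data positions {17,18,19,20,21,22,23,24,25,26,27,28,29,30,31} = 1⊕1⊕0⊕1⊕1⊕1⊕0⊕0⊕1⊕0⊕1⊕0⊕0⊕0⊕0 = 1
Codeword b1..b31 = 0111000011000001110111001010000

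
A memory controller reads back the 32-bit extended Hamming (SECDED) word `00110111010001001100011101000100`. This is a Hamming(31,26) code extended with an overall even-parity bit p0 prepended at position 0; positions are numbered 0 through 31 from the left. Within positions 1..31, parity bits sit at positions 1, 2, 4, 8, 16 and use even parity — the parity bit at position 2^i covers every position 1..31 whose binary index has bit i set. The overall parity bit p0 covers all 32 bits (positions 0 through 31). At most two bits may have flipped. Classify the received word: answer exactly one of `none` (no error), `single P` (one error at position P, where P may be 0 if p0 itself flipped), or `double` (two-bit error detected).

double

s1: b1⊕b3⊕b5⊕b7⊕b9⊕b11⊕b13⊕b15⊕b17⊕b19⊕b21⊕b23⊕b25⊕b27⊕b29⊕b31 = 0⊕1⊕1⊕1⊕1⊕0⊕1⊕0⊕1⊕0⊕1⊕1⊕1⊕0⊕1⊕0 = 0
s2: b2⊕b3⊕b6⊕b7⊕b10⊕b11⊕b14⊕b15⊕b18⊕b19⊕b22⊕b23⊕b26⊕b27⊕b30⊕b31 = 1⊕1⊕1⊕1⊕0⊕0⊕0⊕0⊕0⊕0⊕1⊕1⊕0⊕0⊕0⊕0 = 0
s4: b4⊕b5⊕b6⊕b7⊕b12⊕b13⊕b14⊕b15⊕b20⊕b21⊕b22⊕b23⊕b28⊕b29⊕b30⊕b31 = 0⊕1⊕1⊕1⊕0⊕1⊕0⊕0⊕0⊕1⊕1⊕1⊕0⊕1⊕0⊕0 = 0
s8: b8⊕b9⊕b10⊕b11⊕b12⊕b13⊕b14⊕b15⊕b24⊕b25⊕b26⊕b27⊕b28⊕b29⊕b30⊕b31 = 0⊕1⊕0⊕0⊕0⊕1⊕0⊕0⊕0⊕1⊕0⊕0⊕0⊕1⊕0⊕0 = 0
s16: b16⊕b17⊕b18⊕b19⊕b20⊕b21⊕b22⊕b23⊕b24⊕b25⊕b26⊕b27⊕b28⊕b29⊕b30⊕b31 = 1⊕1⊕0⊕0⊕0⊕1⊕1⊕1⊕0⊕1⊕0⊕0⊕0⊕1⊕0⊕0 = 1
Syndrome (s16...s1) = 10000 → position 16.
Overall parity (XOR of all 32 bits, including p0): 0⊕0⊕1⊕1⊕0⊕1⊕1⊕1⊕0⊕1⊕0⊕0⊕0⊕1⊕0⊕0⊕1⊕1⊕0⊕0⊕0⊕1⊕1⊕1⊕0⊕1⊕0⊕0⊕0⊕1⊕0⊕0 = 0
Overall=0, syndrome position=16 → double-bit error detected (uncorrectable).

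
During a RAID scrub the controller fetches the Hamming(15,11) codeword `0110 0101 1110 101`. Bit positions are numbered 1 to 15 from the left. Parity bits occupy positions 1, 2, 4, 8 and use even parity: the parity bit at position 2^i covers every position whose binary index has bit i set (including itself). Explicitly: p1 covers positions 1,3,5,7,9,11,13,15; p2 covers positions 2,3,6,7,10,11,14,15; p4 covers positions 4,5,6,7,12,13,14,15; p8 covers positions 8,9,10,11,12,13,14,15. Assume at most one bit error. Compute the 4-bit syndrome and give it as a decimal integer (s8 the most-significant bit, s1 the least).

s1: b1⊕b3⊕b5⊕b7⊕b9⊕b11⊕b13⊕b15 = 0⊕1⊕0⊕0⊕1⊕1⊕1⊕1 = 1
s2: b2⊕b3⊕b6⊕b7⊕b10⊕b11⊕b14⊕b15 = 1⊕1⊕1⊕0⊕1⊕1⊕0⊕1 = 0
s4: b4⊕b5⊕b6⊕b7⊕b12⊕b13⊕b14⊕b15 = 0⊕0⊕1⊕0⊕0⊕1⊕0⊕1 = 1
s8: b8⊕b9⊕b10⊕b11⊕b12⊕b13⊕b14⊕b15 = 1⊕1⊕1⊕1⊕0⊕1⊕0⊕1 = 0
Syndrome (s8...s1) = 0101 → position 5.

5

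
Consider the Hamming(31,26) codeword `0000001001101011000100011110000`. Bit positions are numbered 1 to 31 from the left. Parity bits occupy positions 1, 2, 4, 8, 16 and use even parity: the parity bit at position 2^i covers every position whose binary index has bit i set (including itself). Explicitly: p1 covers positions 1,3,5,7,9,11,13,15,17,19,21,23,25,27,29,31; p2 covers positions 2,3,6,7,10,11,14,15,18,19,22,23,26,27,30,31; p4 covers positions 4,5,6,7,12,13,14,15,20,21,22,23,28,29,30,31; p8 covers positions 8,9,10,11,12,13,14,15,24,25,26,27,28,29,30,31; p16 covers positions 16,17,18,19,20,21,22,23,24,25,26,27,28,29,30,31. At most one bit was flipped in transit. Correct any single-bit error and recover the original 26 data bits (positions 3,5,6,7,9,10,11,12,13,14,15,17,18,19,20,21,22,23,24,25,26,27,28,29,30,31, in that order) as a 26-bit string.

s1: b1⊕b3⊕b5⊕b7⊕b9⊕b11⊕b13⊕b15⊕b17⊕b19⊕b21⊕b23⊕b25⊕b27⊕b29⊕b31 = 0⊕0⊕0⊕1⊕0⊕1⊕1⊕1⊕0⊕0⊕0⊕0⊕1⊕1⊕0⊕0 = 0
s2: b2⊕b3⊕b6⊕b7⊕b10⊕b11⊕b14⊕b15⊕b18⊕b19⊕b22⊕b23⊕b26⊕b27⊕b30⊕b31 = 0⊕0⊕0⊕1⊕1⊕1⊕0⊕1⊕0⊕0⊕0⊕0⊕1⊕1⊕0⊕0 = 0
s4: b4⊕b5⊕b6⊕b7⊕b12⊕b13⊕b14⊕b15⊕b20⊕b21⊕b22⊕b23⊕b28⊕b29⊕b30⊕b31 = 0⊕0⊕0⊕1⊕0⊕1⊕0⊕1⊕1⊕0⊕0⊕0⊕0⊕0⊕0⊕0 = 0
s8: b8⊕b9⊕b10⊕b11⊕b12⊕b13⊕b14⊕b15⊕b24⊕b25⊕b26⊕b27⊕b28⊕b29⊕b30⊕b31 = 0⊕0⊕1⊕1⊕0⊕1⊕0⊕1⊕1⊕1⊕1⊕1⊕0⊕0⊕0⊕0 = 0
s16: b16⊕b17⊕b18⊕b19⊕b20⊕b21⊕b22⊕b23⊕b24⊕b25⊕b26⊕b27⊕b28⊕b29⊕b30⊕b31 = 1⊕0⊕0⊕0⊕1⊕0⊕0⊕0⊕1⊕1⊕1⊕1⊕0⊕0⊕0⊕0 = 0
Syndrome (s16...s1) = 00000 → position 0 (no error).
No correction needed.
Data bits at positions 3,5,6,7,9,10,11,12,13,14,15,17,18,19,20,21,22,23,24,25,26,27,28,29,30,31: 00010110101000100011110000

00010110101000100011110000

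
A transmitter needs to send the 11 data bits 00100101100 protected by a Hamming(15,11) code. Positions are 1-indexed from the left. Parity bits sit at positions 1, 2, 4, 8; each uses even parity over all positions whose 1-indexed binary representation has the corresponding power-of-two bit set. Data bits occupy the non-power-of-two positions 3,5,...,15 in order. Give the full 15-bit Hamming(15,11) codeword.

Place data bits at non-power-of-two positions: b3=0, b5=0, b6=1, b7=0, b9=0, b10=1, b11=0, b12=1, b13=1, b14=0, b15=0.
p1 = XOR of data positions {3,5,7,9,11,13,15} = 0⊕0⊕0⊕0⊕0⊕1⊕0 = 1
p2 = XOR of data positions {3,6,7,10,11,14,15} = 0⊕1⊕0⊕1⊕0⊕0⊕0 = 0
p4 = XOR of data positions {5,6,7,12,13,14,15} = 0⊕1⊕0⊕1⊕1⊕0⊕0 = 1
p8 = XOR of data positions {9,10,11,12,13,14,15} = 0⊕1⊕0⊕1⊕1⊕0⊕0 = 1
Codeword b1..b15 = 100101010101100

100101010101100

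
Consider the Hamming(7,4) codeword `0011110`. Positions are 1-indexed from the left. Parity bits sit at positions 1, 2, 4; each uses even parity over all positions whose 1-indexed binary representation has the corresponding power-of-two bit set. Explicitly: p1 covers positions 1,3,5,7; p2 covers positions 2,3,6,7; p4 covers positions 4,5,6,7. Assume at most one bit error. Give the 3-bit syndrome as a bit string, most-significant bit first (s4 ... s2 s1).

100

s1: b1⊕b3⊕b5⊕b7 = 0⊕1⊕1⊕0 = 0
s2: b2⊕b3⊕b6⊕b7 = 0⊕1⊕1⊕0 = 0
s4: b4⊕b5⊕b6⊕b7 = 1⊕1⊕1⊕0 = 1
Syndrome (s4...s1) = 100 → position 4.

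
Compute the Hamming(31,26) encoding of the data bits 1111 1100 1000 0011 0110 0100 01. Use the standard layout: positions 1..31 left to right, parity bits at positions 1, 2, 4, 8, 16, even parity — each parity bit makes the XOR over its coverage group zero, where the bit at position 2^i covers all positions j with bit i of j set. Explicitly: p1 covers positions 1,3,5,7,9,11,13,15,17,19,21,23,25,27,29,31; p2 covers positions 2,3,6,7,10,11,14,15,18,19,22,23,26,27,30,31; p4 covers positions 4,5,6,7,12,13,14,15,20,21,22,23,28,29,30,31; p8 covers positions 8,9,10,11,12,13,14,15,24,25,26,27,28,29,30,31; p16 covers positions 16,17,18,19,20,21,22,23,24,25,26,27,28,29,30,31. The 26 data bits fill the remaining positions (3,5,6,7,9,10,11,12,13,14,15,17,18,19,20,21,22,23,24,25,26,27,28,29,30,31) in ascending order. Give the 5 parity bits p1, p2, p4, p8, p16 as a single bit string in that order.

11000

Place data bits at non-power-of-two positions: b3=1, b5=1, b6=1, b7=1, b9=1, b10=1, b11=0, b12=0, b13=1, b14=0, b15=0, b17=0, b18=0, b19=0, b20=1, b21=1, b22=0, b23=1, b24=1, b25=0, b26=0, b27=1, b28=0, b29=0, b30=0, b31=1.
p1 = XOR of data positions {3,5,7,9,11,13,15,17,19,21,23,25,27,29,31} = 1⊕1⊕1⊕1⊕0⊕1⊕0⊕0⊕0⊕1⊕1⊕0⊕1⊕0⊕1 = 1
p2 = XOR of data positions {3,6,7,10,11,14,15,18,19,22,23,26,27,30,31} = 1⊕1⊕1⊕1⊕0⊕0⊕0⊕0⊕0⊕0⊕1⊕0⊕1⊕0⊕1 = 1
p4 = XOR of data positions {5,6,7,12,13,14,15,20,21,22,23,28,29,30,31} = 1⊕1⊕1⊕0⊕1⊕0⊕0⊕1⊕1⊕0⊕1⊕0⊕0⊕0⊕1 = 0
p8 = XOR of data positions {9,10,11,12,13,14,15,24,25,26,27,28,29,30,31} = 1⊕1⊕0⊕0⊕1⊕0⊕0⊕1⊕0⊕0⊕1⊕0⊕0⊕0⊕1 = 0
p16 = XOR of data positions {17,18,19,20,21,22,23,24,25,26,27,28,29,30,31} = 0⊕0⊕0⊕1⊕1⊕0⊕1⊕1⊕0⊕0⊕1⊕0⊕0⊕0⊕1 = 0
Parity bits p1,p2,p4,p8,p16 = 11000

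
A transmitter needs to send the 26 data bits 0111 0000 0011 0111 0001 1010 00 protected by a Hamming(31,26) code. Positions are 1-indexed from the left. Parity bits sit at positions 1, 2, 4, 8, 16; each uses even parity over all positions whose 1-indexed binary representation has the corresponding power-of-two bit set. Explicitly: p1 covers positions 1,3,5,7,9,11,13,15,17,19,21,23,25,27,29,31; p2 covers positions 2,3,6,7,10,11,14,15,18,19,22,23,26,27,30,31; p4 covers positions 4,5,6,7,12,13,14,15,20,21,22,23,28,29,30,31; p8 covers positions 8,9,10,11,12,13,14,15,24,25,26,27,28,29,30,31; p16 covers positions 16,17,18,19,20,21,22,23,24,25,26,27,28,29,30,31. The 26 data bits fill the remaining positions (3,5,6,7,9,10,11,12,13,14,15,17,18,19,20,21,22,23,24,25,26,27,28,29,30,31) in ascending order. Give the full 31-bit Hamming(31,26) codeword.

Place data bits at non-power-of-two positions: b3=0, b5=1, b6=1, b7=1, b9=0, b10=0, b11=0, b12=0, b13=0, b14=0, b15=1, b17=1, b18=0, b19=1, b20=1, b21=1, b22=0, b23=0, b24=0, b25=1, b26=1, b27=0, b28=1, b29=0, b30=0, b31=0.
p1 = XOR of data positions {3,5,7,9,11,13,15,17,19,21,23,25,27,29,31} = 0⊕1⊕1⊕0⊕0⊕0⊕1⊕1⊕1⊕1⊕0⊕1⊕0⊕0⊕0 = 1
p2 = XOR of data positions {3,6,7,10,11,14,15,18,19,22,23,26,27,30,31} = 0⊕1⊕1⊕0⊕0⊕0⊕1⊕0⊕1⊕0⊕0⊕1⊕0⊕0⊕0 = 1
p4 = XOR of data positions {5,6,7,12,13,14,15,20,21,22,23,28,29,30,31} = 1⊕1⊕1⊕0⊕0⊕0⊕1⊕1⊕1⊕0⊕0⊕1⊕0⊕0⊕0 = 1
p8 = XOR of data positions {9,10,11,12,13,14,15,24,25,26,27,28,29,30,31} = 0⊕0⊕0⊕0⊕0⊕0⊕1⊕0⊕1⊕1⊕0⊕1⊕0⊕0⊕0 = 0
p16 = XOR of data positions {17,18,19,20,21,22,23,24,25,26,27,28,29,30,31} = 1⊕0⊕1⊕1⊕1⊕0⊕0⊕0⊕1⊕1⊕0⊕1⊕0⊕0⊕0 = 1
Codeword b1..b31 = 1101111000000011101110001101000

1101111000000011101110001101000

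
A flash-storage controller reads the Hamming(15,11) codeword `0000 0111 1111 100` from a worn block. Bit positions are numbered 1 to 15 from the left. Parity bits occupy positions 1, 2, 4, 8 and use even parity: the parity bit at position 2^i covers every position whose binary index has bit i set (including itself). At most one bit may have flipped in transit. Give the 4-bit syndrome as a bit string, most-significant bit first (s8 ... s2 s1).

s1: b1⊕b3⊕b5⊕b7⊕b9⊕b11⊕b13⊕b15 = 0⊕0⊕0⊕1⊕1⊕1⊕1⊕0 = 0
s2: b2⊕b3⊕b6⊕b7⊕b10⊕b11⊕b14⊕b15 = 0⊕0⊕1⊕1⊕1⊕1⊕0⊕0 = 0
s4: b4⊕b5⊕b6⊕b7⊕b12⊕b13⊕b14⊕b15 = 0⊕0⊕1⊕1⊕1⊕1⊕0⊕0 = 0
s8: b8⊕b9⊕b10⊕b11⊕b12⊕b13⊕b14⊕b15 = 1⊕1⊕1⊕1⊕1⊕1⊕0⊕0 = 0
Syndrome (s8...s1) = 0000 → position 0 (no error).

0000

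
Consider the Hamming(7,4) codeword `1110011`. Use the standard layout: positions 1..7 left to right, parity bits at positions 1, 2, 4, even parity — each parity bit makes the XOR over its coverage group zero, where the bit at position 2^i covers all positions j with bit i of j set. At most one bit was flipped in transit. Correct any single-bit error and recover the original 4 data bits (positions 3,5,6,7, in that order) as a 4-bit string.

s1: b1⊕b3⊕b5⊕b7 = 1⊕1⊕0⊕1 = 1
s2: b2⊕b3⊕b6⊕b7 = 1⊕1⊕1⊕1 = 0
s4: b4⊕b5⊕b6⊕b7 = 0⊕0⊕1⊕1 = 0
Syndrome (s4...s1) = 001 → position 1.
Flip bit 1: corrected codeword = 0110011
Data bits at positions 3,5,6,7: 1011

1011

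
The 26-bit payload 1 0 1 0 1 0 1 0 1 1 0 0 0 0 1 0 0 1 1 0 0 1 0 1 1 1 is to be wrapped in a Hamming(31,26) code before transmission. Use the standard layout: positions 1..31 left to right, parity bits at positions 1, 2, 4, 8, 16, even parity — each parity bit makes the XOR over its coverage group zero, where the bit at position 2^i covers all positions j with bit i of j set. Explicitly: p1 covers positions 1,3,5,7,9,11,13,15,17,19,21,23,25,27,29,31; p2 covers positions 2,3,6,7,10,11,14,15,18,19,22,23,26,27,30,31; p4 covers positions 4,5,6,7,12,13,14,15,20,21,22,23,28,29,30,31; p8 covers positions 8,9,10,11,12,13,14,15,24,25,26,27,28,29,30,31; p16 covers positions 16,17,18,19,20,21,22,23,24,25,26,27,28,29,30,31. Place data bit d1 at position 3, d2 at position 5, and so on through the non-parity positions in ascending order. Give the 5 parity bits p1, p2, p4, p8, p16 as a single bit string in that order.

Place data bits at non-power-of-two positions: b3=1, b5=0, b6=1, b7=0, b9=1, b10=0, b11=1, b12=0, b13=1, b14=1, b15=0, b17=0, b18=0, b19=0, b20=1, b21=0, b22=0, b23=1, b24=1, b25=0, b26=0, b27=1, b28=0, b29=1, b30=1, b31=1.
p1 = XOR of data positions {3,5,7,9,11,13,15,17,19,21,23,25,27,29,31} = 1⊕0⊕0⊕1⊕1⊕1⊕0⊕0⊕0⊕0⊕1⊕0⊕1⊕1⊕1 = 0
p2 = XOR of data positions {3,6,7,10,11,14,15,18,19,22,23,26,27,30,31} = 1⊕1⊕0⊕0⊕1⊕1⊕0⊕0⊕0⊕0⊕1⊕0⊕1⊕1⊕1 = 0
p4 = XOR of data positions {5,6,7,12,13,14,15,20,21,22,23,28,29,30,31} = 0⊕1⊕0⊕0⊕1⊕1⊕0⊕1⊕0⊕0⊕1⊕0⊕1⊕1⊕1 = 0
p8 = XOR of data positions {9,10,11,12,13,14,15,24,25,26,27,28,29,30,31} = 1⊕0⊕1⊕0⊕1⊕1⊕0⊕1⊕0⊕0⊕1⊕0⊕1⊕1⊕1 = 1
p16 = XOR of data positions {17,18,19,20,21,22,23,24,25,26,27,28,29,30,31} = 0⊕0⊕0⊕1⊕0⊕0⊕1⊕1⊕0⊕0⊕1⊕0⊕1⊕1⊕1 = 1
Parity bits p1,p2,p4,p8,p16 = 00011

00011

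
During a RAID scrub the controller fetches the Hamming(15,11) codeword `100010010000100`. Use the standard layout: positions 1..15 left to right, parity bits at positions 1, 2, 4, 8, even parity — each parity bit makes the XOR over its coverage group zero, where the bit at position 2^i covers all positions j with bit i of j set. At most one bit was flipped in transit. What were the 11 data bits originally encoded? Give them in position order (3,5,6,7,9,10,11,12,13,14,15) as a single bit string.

01000000100

s1: b1⊕b3⊕b5⊕b7⊕b9⊕b11⊕b13⊕b15 = 1⊕0⊕1⊕0⊕0⊕0⊕1⊕0 = 1
s2: b2⊕b3⊕b6⊕b7⊕b10⊕b11⊕b14⊕b15 = 0⊕0⊕0⊕0⊕0⊕0⊕0⊕0 = 0
s4: b4⊕b5⊕b6⊕b7⊕b12⊕b13⊕b14⊕b15 = 0⊕1⊕0⊕0⊕0⊕1⊕0⊕0 = 0
s8: b8⊕b9⊕b10⊕b11⊕b12⊕b13⊕b14⊕b15 = 1⊕0⊕0⊕0⊕0⊕1⊕0⊕0 = 0
Syndrome (s8...s1) = 0001 → position 1.
Flip bit 1: corrected codeword = 000010010000100
Data bits at positions 3,5,6,7,9,10,11,12,13,14,15: 01000000100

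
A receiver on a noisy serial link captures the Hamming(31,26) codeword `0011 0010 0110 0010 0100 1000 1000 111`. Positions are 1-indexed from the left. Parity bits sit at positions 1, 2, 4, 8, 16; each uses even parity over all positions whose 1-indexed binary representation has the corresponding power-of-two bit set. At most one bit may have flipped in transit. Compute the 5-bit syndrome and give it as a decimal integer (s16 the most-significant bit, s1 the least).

s1: b1⊕b3⊕b5⊕b7⊕b9⊕b11⊕b13⊕b15⊕b17⊕b19⊕b21⊕b23⊕b25⊕b27⊕b29⊕b31 = 0⊕1⊕0⊕1⊕0⊕1⊕0⊕1⊕0⊕0⊕1⊕0⊕1⊕0⊕1⊕1 = 0
s2: b2⊕b3⊕b6⊕b7⊕b10⊕b11⊕b14⊕b15⊕b18⊕b19⊕b22⊕b23⊕b26⊕b27⊕b30⊕b31 = 0⊕1⊕0⊕1⊕1⊕1⊕0⊕1⊕1⊕0⊕0⊕0⊕0⊕0⊕1⊕1 = 0
s4: b4⊕b5⊕b6⊕b7⊕b12⊕b13⊕b14⊕b15⊕b20⊕b21⊕b22⊕b23⊕b28⊕b29⊕b30⊕b31 = 1⊕0⊕0⊕1⊕0⊕0⊕0⊕1⊕0⊕1⊕0⊕0⊕0⊕1⊕1⊕1 = 1
s8: b8⊕b9⊕b10⊕b11⊕b12⊕b13⊕b14⊕b15⊕b24⊕b25⊕b26⊕b27⊕b28⊕b29⊕b30⊕b31 = 0⊕0⊕1⊕1⊕0⊕0⊕0⊕1⊕0⊕1⊕0⊕0⊕0⊕1⊕1⊕1 = 1
s16: b16⊕b17⊕b18⊕b19⊕b20⊕b21⊕b22⊕b23⊕b24⊕b25⊕b26⊕b27⊕b28⊕b29⊕b30⊕b31 = 0⊕0⊕1⊕0⊕0⊕1⊕0⊕0⊕0⊕1⊕0⊕0⊕0⊕1⊕1⊕1 = 0
Syndrome (s16...s1) = 01100 → position 12.

12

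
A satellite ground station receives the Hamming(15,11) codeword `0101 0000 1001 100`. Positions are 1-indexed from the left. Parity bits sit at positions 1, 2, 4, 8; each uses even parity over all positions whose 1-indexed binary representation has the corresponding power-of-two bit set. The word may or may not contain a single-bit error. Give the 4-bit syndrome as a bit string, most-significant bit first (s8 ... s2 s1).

s1: b1⊕b3⊕b5⊕b7⊕b9⊕b11⊕b13⊕b15 = 0⊕0⊕0⊕0⊕1⊕0⊕1⊕0 = 0
s2: b2⊕b3⊕b6⊕b7⊕b10⊕b11⊕b14⊕b15 = 1⊕0⊕0⊕0⊕0⊕0⊕0⊕0 = 1
s4: b4⊕b5⊕b6⊕b7⊕b12⊕b13⊕b14⊕b15 = 1⊕0⊕0⊕0⊕1⊕1⊕0⊕0 = 1
s8: b8⊕b9⊕b10⊕b11⊕b12⊕b13⊕b14⊕b15 = 0⊕1⊕0⊕0⊕1⊕1⊕0⊕0 = 1
Syndrome (s8...s1) = 1110 → position 14.

1110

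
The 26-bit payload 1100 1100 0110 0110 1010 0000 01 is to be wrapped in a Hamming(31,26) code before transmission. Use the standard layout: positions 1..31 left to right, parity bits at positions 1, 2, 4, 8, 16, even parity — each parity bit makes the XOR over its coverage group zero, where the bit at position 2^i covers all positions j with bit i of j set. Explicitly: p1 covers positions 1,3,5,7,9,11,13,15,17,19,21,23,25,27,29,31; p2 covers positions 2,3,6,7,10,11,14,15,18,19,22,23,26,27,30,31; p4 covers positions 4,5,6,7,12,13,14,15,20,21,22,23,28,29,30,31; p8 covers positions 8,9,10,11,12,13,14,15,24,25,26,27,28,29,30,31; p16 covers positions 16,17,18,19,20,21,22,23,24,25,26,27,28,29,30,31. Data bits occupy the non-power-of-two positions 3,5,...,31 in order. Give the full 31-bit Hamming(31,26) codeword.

0110100011000111001101010000001

Place data bits at non-power-of-two positions: b3=1, b5=1, b6=0, b7=0, b9=1, b10=1, b11=0, b12=0, b13=0, b14=1, b15=1, b17=0, b18=0, b19=1, b20=1, b21=0, b22=1, b23=0, b24=1, b25=0, b26=0, b27=0, b28=0, b29=0, b30=0, b31=1.
p1 = XOR of data positions {3,5,7,9,11,13,15,17,19,21,23,25,27,29,31} = 1⊕1⊕0⊕1⊕0⊕0⊕1⊕0⊕1⊕0⊕0⊕0⊕0⊕0⊕1 = 0
p2 = XOR of data positions {3,6,7,10,11,14,15,18,19,22,23,26,27,30,31} = 1⊕0⊕0⊕1⊕0⊕1⊕1⊕0⊕1⊕1⊕0⊕0⊕0⊕0⊕1 = 1
p4 = XOR of data positions {5,6,7,12,13,14,15,20,21,22,23,28,29,30,31} = 1⊕0⊕0⊕0⊕0⊕1⊕1⊕1⊕0⊕1⊕0⊕0⊕0⊕0⊕1 = 0
p8 = XOR of data positions {9,10,11,12,13,14,15,24,25,26,27,28,29,30,31} = 1⊕1⊕0⊕0⊕0⊕1⊕1⊕1⊕0⊕0⊕0⊕0⊕0⊕0⊕1 = 0
p16 = XOR of data positions {17,18,19,20,21,22,23,24,25,26,27,28,29,30,31} = 0⊕0⊕1⊕1⊕0⊕1⊕0⊕1⊕0⊕0⊕0⊕0⊕0⊕0⊕1 = 1
Codeword b1..b31 = 0110100011000111001101010000001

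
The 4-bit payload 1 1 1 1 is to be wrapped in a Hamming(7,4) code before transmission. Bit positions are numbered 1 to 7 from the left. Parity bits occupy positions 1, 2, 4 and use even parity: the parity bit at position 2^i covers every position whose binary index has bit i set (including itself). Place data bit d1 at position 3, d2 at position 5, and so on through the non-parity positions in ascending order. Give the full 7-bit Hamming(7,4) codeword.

1111111

Place data bits at non-power-of-two positions: b3=1, b5=1, b6=1, b7=1.
p1 = XOR of data positions {3,5,7} = 1⊕1⊕1 = 1
p2 = XOR of data positions {3,6,7} = 1⊕1⊕1 = 1
p4 = XOR of data positions {5,6,7} = 1⊕1⊕1 = 1
Codeword b1..b7 = 1111111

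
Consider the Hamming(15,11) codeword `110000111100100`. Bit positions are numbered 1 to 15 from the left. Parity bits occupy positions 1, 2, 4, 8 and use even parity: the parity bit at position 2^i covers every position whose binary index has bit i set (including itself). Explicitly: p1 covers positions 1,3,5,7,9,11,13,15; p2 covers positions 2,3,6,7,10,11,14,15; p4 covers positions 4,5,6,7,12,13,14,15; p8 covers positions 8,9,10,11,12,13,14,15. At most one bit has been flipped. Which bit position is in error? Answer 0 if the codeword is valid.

2

s1: b1⊕b3⊕b5⊕b7⊕b9⊕b11⊕b13⊕b15 = 1⊕0⊕0⊕1⊕1⊕0⊕1⊕0 = 0
s2: b2⊕b3⊕b6⊕b7⊕b10⊕b11⊕b14⊕b15 = 1⊕0⊕0⊕1⊕1⊕0⊕0⊕0 = 1
s4: b4⊕b5⊕b6⊕b7⊕b12⊕b13⊕b14⊕b15 = 0⊕0⊕0⊕1⊕0⊕1⊕0⊕0 = 0
s8: b8⊕b9⊕b10⊕b11⊕b12⊕b13⊕b14⊕b15 = 1⊕1⊕1⊕0⊕0⊕1⊕0⊕0 = 0
Syndrome (s8...s1) = 0010 → position 2.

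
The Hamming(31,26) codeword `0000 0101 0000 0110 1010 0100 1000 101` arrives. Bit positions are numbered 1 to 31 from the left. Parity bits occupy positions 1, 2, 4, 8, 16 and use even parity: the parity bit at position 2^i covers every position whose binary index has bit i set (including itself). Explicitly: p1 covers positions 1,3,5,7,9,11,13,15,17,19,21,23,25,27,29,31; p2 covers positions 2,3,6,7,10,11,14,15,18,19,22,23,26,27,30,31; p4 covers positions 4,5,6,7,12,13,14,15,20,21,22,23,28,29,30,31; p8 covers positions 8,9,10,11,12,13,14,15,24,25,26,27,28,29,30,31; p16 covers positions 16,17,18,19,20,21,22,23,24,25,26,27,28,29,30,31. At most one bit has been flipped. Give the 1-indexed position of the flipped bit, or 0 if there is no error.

s1: b1⊕b3⊕b5⊕b7⊕b9⊕b11⊕b13⊕b15⊕b17⊕b19⊕b21⊕b23⊕b25⊕b27⊕b29⊕b31 = 0⊕0⊕0⊕0⊕0⊕0⊕0⊕1⊕1⊕1⊕0⊕0⊕1⊕0⊕1⊕1 = 0
s2: b2⊕b3⊕b6⊕b7⊕b10⊕b11⊕b14⊕b15⊕b18⊕b19⊕b22⊕b23⊕b26⊕b27⊕b30⊕b31 = 0⊕0⊕1⊕0⊕0⊕0⊕1⊕1⊕0⊕1⊕1⊕0⊕0⊕0⊕0⊕1 = 0
s4: b4⊕b5⊕b6⊕b7⊕b12⊕b13⊕b14⊕b15⊕b20⊕b21⊕b22⊕b23⊕b28⊕b29⊕b30⊕b31 = 0⊕0⊕1⊕0⊕0⊕0⊕1⊕1⊕0⊕0⊕1⊕0⊕0⊕1⊕0⊕1 = 0
s8: b8⊕b9⊕b10⊕b11⊕b12⊕b13⊕b14⊕b15⊕b24⊕b25⊕b26⊕b27⊕b28⊕b29⊕b30⊕b31 = 1⊕0⊕0⊕0⊕0⊕0⊕1⊕1⊕0⊕1⊕0⊕0⊕0⊕1⊕0⊕1 = 0
s16: b16⊕b17⊕b18⊕b19⊕b20⊕b21⊕b22⊕b23⊕b24⊕b25⊕b26⊕b27⊕b28⊕b29⊕b30⊕b31 = 0⊕1⊕0⊕1⊕0⊕0⊕1⊕0⊕0⊕1⊕0⊕0⊕0⊕1⊕0⊕1 = 0
Syndrome (s16...s1) = 00000 → position 0 (no error).

0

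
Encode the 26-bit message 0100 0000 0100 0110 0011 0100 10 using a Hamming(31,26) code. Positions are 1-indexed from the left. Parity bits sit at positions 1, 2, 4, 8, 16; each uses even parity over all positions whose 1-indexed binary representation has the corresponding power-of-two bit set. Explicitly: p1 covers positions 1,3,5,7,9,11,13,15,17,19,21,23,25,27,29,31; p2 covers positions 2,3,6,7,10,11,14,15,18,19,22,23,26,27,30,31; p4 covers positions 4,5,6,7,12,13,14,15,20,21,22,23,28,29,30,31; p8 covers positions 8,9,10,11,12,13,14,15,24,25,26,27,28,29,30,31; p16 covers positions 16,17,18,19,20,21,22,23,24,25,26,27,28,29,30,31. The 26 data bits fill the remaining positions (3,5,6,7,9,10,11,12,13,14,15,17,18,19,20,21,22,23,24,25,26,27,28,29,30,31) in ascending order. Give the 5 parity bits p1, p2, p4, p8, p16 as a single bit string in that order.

00010

Place data bits at non-power-of-two positions: b3=0, b5=1, b6=0, b7=0, b9=0, b10=0, b11=0, b12=0, b13=0, b14=1, b15=0, b17=0, b18=0, b19=1, b20=1, b21=0, b22=0, b23=0, b24=1, b25=1, b26=0, b27=1, b28=0, b29=0, b30=1, b31=0.
p1 = XOR of data positions {3,5,7,9,11,13,15,17,19,21,23,25,27,29,31} = 0⊕1⊕0⊕0⊕0⊕0⊕0⊕0⊕1⊕0⊕0⊕1⊕1⊕0⊕0 = 0
p2 = XOR of data positions {3,6,7,10,11,14,15,18,19,22,23,26,27,30,31} = 0⊕0⊕0⊕0⊕0⊕1⊕0⊕0⊕1⊕0⊕0⊕0⊕1⊕1⊕0 = 0
p4 = XOR of data positions {5,6,7,12,13,14,15,20,21,22,23,28,29,30,31} = 1⊕0⊕0⊕0⊕0⊕1⊕0⊕1⊕0⊕0⊕0⊕0⊕0⊕1⊕0 = 0
p8 = XOR of data positions {9,10,11,12,13,14,15,24,25,26,27,28,29,30,31} = 0⊕0⊕0⊕0⊕0⊕1⊕0⊕1⊕1⊕0⊕1⊕0⊕0⊕1⊕0 = 1
p16 = XOR of data positions {17,18,19,20,21,22,23,24,25,26,27,28,29,30,31} = 0⊕0⊕1⊕1⊕0⊕0⊕0⊕1⊕1⊕0⊕1⊕0⊕0⊕1⊕0 = 0
Parity bits p1,p2,p4,p8,p16 = 00010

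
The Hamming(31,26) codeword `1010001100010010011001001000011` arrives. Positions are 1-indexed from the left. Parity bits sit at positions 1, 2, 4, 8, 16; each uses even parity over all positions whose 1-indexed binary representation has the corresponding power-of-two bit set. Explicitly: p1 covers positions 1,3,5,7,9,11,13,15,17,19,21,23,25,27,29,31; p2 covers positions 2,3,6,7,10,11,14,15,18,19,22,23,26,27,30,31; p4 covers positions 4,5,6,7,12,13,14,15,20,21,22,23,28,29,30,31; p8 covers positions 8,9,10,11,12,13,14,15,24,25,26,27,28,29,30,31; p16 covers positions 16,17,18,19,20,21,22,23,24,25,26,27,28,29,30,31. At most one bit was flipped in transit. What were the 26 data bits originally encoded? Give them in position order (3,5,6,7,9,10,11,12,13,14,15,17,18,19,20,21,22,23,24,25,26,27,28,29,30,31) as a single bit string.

10010001001011001001000011

s1: b1⊕b3⊕b5⊕b7⊕b9⊕b11⊕b13⊕b15⊕b17⊕b19⊕b21⊕b23⊕b25⊕b27⊕b29⊕b31 = 1⊕1⊕0⊕1⊕0⊕0⊕0⊕1⊕0⊕1⊕0⊕0⊕1⊕0⊕0⊕1 = 1
s2: b2⊕b3⊕b6⊕b7⊕b10⊕b11⊕b14⊕b15⊕b18⊕b19⊕b22⊕b23⊕b26⊕b27⊕b30⊕b31 = 0⊕1⊕0⊕1⊕0⊕0⊕0⊕1⊕1⊕1⊕1⊕0⊕0⊕0⊕1⊕1 = 0
s4: b4⊕b5⊕b6⊕b7⊕b12⊕b13⊕b14⊕b15⊕b20⊕b21⊕b22⊕b23⊕b28⊕b29⊕b30⊕b31 = 0⊕0⊕0⊕1⊕1⊕0⊕0⊕1⊕0⊕0⊕1⊕0⊕0⊕0⊕1⊕1 = 0
s8: b8⊕b9⊕b10⊕b11⊕b12⊕b13⊕b14⊕b15⊕b24⊕b25⊕b26⊕b27⊕b28⊕b29⊕b30⊕b31 = 1⊕0⊕0⊕0⊕1⊕0⊕0⊕1⊕0⊕1⊕0⊕0⊕0⊕0⊕1⊕1 = 0
s16: b16⊕b17⊕b18⊕b19⊕b20⊕b21⊕b22⊕b23⊕b24⊕b25⊕b26⊕b27⊕b28⊕b29⊕b30⊕b31 = 0⊕0⊕1⊕1⊕0⊕0⊕1⊕0⊕0⊕1⊕0⊕0⊕0⊕0⊕1⊕1 = 0
Syndrome (s16...s1) = 00001 → position 1.
Flip bit 1: corrected codeword = 0010001100010010011001001000011
Data bits at positions 3,5,6,7,9,10,11,12,13,14,15,17,18,19,20,21,22,23,24,25,26,27,28,29,30,31: 10010001001011001001000011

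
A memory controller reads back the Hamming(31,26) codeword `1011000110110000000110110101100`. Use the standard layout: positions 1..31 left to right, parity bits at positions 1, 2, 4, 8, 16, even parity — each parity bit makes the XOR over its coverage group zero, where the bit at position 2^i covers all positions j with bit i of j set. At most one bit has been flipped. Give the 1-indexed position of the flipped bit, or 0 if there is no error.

s1: b1⊕b3⊕b5⊕b7⊕b9⊕b11⊕b13⊕b15⊕b17⊕b19⊕b21⊕b23⊕b25⊕b27⊕b29⊕b31 = 1⊕1⊕0⊕0⊕1⊕1⊕0⊕0⊕0⊕0⊕1⊕1⊕0⊕0⊕1⊕0 = 1
s2: b2⊕b3⊕b6⊕b7⊕b10⊕b11⊕b14⊕b15⊕b18⊕b19⊕b22⊕b23⊕b26⊕b27⊕b30⊕b31 = 0⊕1⊕0⊕0⊕0⊕1⊕0⊕0⊕0⊕0⊕0⊕1⊕1⊕0⊕0⊕0 = 0
s4: b4⊕b5⊕b6⊕b7⊕b12⊕b13⊕b14⊕b15⊕b20⊕b21⊕b22⊕b23⊕b28⊕b29⊕b30⊕b31 = 1⊕0⊕0⊕0⊕1⊕0⊕0⊕0⊕1⊕1⊕0⊕1⊕1⊕1⊕0⊕0 = 1
s8: b8⊕b9⊕b10⊕b11⊕b12⊕b13⊕b14⊕b15⊕b24⊕b25⊕b26⊕b27⊕b28⊕b29⊕b30⊕b31 = 1⊕1⊕0⊕1⊕1⊕0⊕0⊕0⊕1⊕0⊕1⊕0⊕1⊕1⊕0⊕0 = 0
s16: b16⊕b17⊕b18⊕b19⊕b20⊕b21⊕b22⊕b23⊕b24⊕b25⊕b26⊕b27⊕b28⊕b29⊕b30⊕b31 = 0⊕0⊕0⊕0⊕1⊕1⊕0⊕1⊕1⊕0⊕1⊕0⊕1⊕1⊕0⊕0 = 1
Syndrome (s16...s1) = 10101 → position 21.

21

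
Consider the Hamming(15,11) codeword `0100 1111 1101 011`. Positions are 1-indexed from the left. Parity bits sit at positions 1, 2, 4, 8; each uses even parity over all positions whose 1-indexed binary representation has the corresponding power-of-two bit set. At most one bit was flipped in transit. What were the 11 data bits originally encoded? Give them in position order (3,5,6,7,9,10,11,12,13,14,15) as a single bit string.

s1: b1⊕b3⊕b5⊕b7⊕b9⊕b11⊕b13⊕b15 = 0⊕0⊕1⊕1⊕1⊕0⊕0⊕1 = 0
s2: b2⊕b3⊕b6⊕b7⊕b10⊕b11⊕b14⊕b15 = 1⊕0⊕1⊕1⊕1⊕0⊕1⊕1 = 0
s4: b4⊕b5⊕b6⊕b7⊕b12⊕b13⊕b14⊕b15 = 0⊕1⊕1⊕1⊕1⊕0⊕1⊕1 = 0
s8: b8⊕b9⊕b10⊕b11⊕b12⊕b13⊕b14⊕b15 = 1⊕1⊕1⊕0⊕1⊕0⊕1⊕1 = 0
Syndrome (s8...s1) = 0000 → position 0 (no error).
No correction needed.
Data bits at positions 3,5,6,7,9,10,11,12,13,14,15: 01111101011

01111101011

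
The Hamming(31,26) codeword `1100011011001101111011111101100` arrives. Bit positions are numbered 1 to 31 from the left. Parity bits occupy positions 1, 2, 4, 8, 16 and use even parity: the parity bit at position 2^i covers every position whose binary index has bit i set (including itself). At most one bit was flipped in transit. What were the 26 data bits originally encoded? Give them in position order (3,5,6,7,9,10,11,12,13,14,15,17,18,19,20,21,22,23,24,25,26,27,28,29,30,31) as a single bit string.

s1: b1⊕b3⊕b5⊕b7⊕b9⊕b11⊕b13⊕b15⊕b17⊕b19⊕b21⊕b23⊕b25⊕b27⊕b29⊕b31 = 1⊕0⊕0⊕1⊕1⊕0⊕1⊕0⊕1⊕1⊕1⊕1⊕1⊕0⊕1⊕0 = 0
s2: b2⊕b3⊕b6⊕b7⊕b10⊕b11⊕b14⊕b15⊕b18⊕b19⊕b22⊕b23⊕b26⊕b27⊕b30⊕b31 = 1⊕0⊕1⊕1⊕1⊕0⊕1⊕0⊕1⊕1⊕1⊕1⊕1⊕0⊕0⊕0 = 0
s4: b4⊕b5⊕b6⊕b7⊕b12⊕b13⊕b14⊕b15⊕b20⊕b21⊕b22⊕b23⊕b28⊕b29⊕b30⊕b31 = 0⊕0⊕1⊕1⊕0⊕1⊕1⊕0⊕0⊕1⊕1⊕1⊕1⊕1⊕0⊕0 = 1
s8: b8⊕b9⊕b10⊕b11⊕b12⊕b13⊕b14⊕b15⊕b24⊕b25⊕b26⊕b27⊕b28⊕b29⊕b30⊕b31 = 0⊕1⊕1⊕0⊕0⊕1⊕1⊕0⊕1⊕1⊕1⊕0⊕1⊕1⊕0⊕0 = 1
s16: b16⊕b17⊕b18⊕b19⊕b20⊕b21⊕b22⊕b23⊕b24⊕b25⊕b26⊕b27⊕b28⊕b29⊕b30⊕b31 = 1⊕1⊕1⊕1⊕0⊕1⊕1⊕1⊕1⊕1⊕1⊕0⊕1⊕1⊕0⊕0 = 0
Syndrome (s16...s1) = 01100 → position 12.
Flip bit 12: corrected codeword = 1100011011011101111011111101100
Data bits at positions 3,5,6,7,9,10,11,12,13,14,15,17,18,19,20,21,22,23,24,25,26,27,28,29,30,31: 00111101110111011111101100

00111101110111011111101100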